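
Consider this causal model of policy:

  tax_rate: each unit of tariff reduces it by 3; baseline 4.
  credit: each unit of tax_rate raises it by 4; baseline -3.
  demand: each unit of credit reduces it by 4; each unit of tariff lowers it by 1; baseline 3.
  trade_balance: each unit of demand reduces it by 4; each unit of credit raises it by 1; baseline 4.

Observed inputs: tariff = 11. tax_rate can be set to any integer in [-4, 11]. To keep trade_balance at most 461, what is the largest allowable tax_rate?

tax_rate = 7

Intervening on tax_rate fixes its value directly, overriding its dependence on tariff.
Substituting into the demand equation gives demand = -16*tax_rate + 4.
This gives trade_balance = 68*tax_rate - 15.
Require 68*tax_rate - 15 ≤ 461, so tax_rate ≤ 7.
The largest integer in [-4, 11] satisfying this is 7.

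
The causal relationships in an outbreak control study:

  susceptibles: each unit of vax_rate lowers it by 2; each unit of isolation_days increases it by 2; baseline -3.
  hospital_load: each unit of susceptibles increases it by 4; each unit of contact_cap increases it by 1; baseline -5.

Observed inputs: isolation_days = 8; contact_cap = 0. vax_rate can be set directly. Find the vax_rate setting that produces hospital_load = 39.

Substituting into the susceptibles equation gives susceptibles = -2*vax_rate + 13.
So hospital_load = -8*vax_rate + 47.
Solve -8*vax_rate + 47 = 39: vax_rate = (39 - 47) / -8 = 1.

vax_rate = 1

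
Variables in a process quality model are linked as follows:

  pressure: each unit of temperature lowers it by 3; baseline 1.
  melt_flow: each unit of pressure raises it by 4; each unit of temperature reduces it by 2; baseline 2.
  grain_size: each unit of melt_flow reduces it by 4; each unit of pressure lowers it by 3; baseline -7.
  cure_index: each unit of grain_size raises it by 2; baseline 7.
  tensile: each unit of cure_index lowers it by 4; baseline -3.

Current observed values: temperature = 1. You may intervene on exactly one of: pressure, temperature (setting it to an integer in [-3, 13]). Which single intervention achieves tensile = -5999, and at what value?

Intervening on pressure: tensile = 152*pressure + 25. Reaching -5999 requires pressure = -753/19, not an integer.
Intervening on temperature: with other inputs at their observed values, tensile = -520*temperature + 241. Solving for -5999 gives temperature = 12, within [-3, 13].

set temperature = 12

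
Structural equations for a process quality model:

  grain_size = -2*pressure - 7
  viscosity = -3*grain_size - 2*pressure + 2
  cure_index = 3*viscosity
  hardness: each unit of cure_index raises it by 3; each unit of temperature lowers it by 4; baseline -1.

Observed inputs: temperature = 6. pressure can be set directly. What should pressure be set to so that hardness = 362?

Substituting into the viscosity equation gives viscosity = 4*pressure + 23.
Substituting into the cure_index equation gives cure_index = 12*pressure + 69.
hardness becomes 36*pressure + 182.
Solve 36*pressure + 182 = 362: pressure = (362 - 182) / 36 = 5.

pressure = 5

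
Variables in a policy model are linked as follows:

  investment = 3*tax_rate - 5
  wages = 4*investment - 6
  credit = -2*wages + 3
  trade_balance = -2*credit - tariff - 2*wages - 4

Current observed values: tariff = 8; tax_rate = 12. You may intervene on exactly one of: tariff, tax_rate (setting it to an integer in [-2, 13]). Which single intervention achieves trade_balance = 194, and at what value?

Intervening on tariff: trade_balance = -tariff + 226. Reaching 194 requires tariff = 32, outside [-2, 13].
Intervening on tax_rate: with other inputs at their observed values, trade_balance = 24*tax_rate - 70. Solving for 194 gives tax_rate = 11, within [-2, 13].

set tax_rate = 11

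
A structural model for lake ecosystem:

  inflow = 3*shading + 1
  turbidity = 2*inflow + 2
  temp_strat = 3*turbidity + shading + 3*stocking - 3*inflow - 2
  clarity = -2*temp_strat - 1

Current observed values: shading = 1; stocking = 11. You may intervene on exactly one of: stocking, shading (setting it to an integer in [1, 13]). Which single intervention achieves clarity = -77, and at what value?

Intervening on stocking: with other inputs at their observed values, clarity = -6*stocking - 35. Solving for -77 gives stocking = 7, within [1, 13].
Intervening on shading: clarity = -20*shading - 81. Reaching -77 requires shading = -1/5, not an integer.

set stocking = 7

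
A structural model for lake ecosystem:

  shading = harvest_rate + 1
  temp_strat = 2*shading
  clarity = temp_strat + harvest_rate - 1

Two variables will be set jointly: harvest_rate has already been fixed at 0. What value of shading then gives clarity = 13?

shading = 7

With harvest_rate held at 0:
Intervening on shading fixes its value directly, overriding its dependence on harvest_rate.
Substituting into the clarity equation gives clarity = 2*shading - 1.
Solve 2*shading - 1 = 13: shading = (13 + 1) / 2 = 7.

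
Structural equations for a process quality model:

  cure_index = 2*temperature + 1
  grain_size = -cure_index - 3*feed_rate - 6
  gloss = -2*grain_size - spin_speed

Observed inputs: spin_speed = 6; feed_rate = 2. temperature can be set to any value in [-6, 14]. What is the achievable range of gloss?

-4 to 76

Substituting into the grain_size equation gives grain_size = -2*temperature - 13.
Substituting into the gloss equation gives gloss = 4*temperature + 20.
Linear in temperature, so extremes are at the endpoints: temperature = -6 gives gloss = -4; temperature = 14 gives gloss = 76.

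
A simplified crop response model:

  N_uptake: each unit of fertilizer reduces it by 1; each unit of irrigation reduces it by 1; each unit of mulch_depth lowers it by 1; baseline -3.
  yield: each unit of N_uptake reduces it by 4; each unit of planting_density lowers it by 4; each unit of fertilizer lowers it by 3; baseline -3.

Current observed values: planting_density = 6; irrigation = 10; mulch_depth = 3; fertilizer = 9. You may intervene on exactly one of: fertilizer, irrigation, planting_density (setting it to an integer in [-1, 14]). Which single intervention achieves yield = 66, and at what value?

set planting_density = 1

Intervening on fertilizer: yield = fertilizer + 37. Reaching 66 requires fertilizer = 29, outside [-1, 14].
Intervening on irrigation: yield = 4*irrigation + 6. Reaching 66 requires irrigation = 15, outside [-1, 14].
Intervening on planting_density: with other inputs at their observed values, yield = -4*planting_density + 70. Solving for 66 gives planting_density = 1, within [-1, 14].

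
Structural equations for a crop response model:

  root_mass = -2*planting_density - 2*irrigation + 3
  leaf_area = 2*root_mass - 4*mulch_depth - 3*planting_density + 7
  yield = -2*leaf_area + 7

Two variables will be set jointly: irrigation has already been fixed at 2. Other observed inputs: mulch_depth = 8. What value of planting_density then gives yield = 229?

planting_density = 12

With irrigation held at 2:
Substituting into the root_mass equation gives root_mass = -2*planting_density - 1.
Substituting into the leaf_area equation gives leaf_area = -7*planting_density - 27.
Substituting into the yield equation gives yield = 14*planting_density + 61.
Solve 14*planting_density + 61 = 229: planting_density = (229 - 61) / 14 = 12.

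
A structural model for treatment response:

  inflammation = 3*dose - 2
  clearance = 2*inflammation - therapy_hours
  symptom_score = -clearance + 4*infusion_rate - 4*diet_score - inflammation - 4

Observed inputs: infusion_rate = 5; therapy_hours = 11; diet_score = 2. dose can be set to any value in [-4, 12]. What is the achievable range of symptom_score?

-83 to 61

Substituting into the clearance equation gives clearance = 6*dose - 15.
This gives symptom_score = -9*dose + 25.
Linear in dose, so extremes are at the endpoints: dose = -4 gives symptom_score = 61; dose = 12 gives symptom_score = -83.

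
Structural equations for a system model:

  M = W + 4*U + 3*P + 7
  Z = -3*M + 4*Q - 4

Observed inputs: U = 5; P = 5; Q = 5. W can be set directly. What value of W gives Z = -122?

W = 4

Substituting into the M equation gives M = W + 42.
So Z = -3*W - 110.
Solve -3*W - 110 = -122: W = (-122 + 110) / -3 = 4.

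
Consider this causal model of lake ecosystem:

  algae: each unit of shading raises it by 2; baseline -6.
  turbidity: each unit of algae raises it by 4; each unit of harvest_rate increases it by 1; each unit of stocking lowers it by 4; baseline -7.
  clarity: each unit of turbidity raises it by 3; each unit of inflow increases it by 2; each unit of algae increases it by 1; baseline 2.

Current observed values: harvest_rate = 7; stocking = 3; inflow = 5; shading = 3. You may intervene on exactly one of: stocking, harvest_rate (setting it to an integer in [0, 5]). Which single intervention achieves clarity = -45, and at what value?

set harvest_rate = 0

Intervening on stocking: clarity = -12*stocking + 12. Reaching -45 requires stocking = 19/4, not an integer.
Intervening on harvest_rate: with other inputs at their observed values, clarity = 3*harvest_rate - 45. Solving for -45 gives harvest_rate = 0, within [0, 5].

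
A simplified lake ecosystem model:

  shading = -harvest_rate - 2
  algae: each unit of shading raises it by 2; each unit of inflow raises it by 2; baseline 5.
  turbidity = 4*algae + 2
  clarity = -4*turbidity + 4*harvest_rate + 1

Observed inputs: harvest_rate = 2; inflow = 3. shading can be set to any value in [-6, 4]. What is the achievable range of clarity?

-303 to 17

Intervening on shading fixes its value directly, overriding its dependence on harvest_rate.
Substituting into the algae equation gives algae = 2*shading + 11.
turbidity becomes 8*shading + 46.
This gives clarity = -32*shading - 175.
Linear in shading, so extremes are at the endpoints: shading = -6 gives clarity = 17; shading = 4 gives clarity = -303.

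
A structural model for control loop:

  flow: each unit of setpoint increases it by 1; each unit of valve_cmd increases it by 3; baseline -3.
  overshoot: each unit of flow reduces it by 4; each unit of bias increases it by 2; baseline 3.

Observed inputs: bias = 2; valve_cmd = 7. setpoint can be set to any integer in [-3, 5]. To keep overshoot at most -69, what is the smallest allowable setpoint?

Substituting into the flow equation gives flow = setpoint + 18.
overshoot becomes -4*setpoint - 65.
Require -4*setpoint - 65 ≤ -69, so setpoint ≥ 1.
The smallest integer in [-3, 5] satisfying this is 1.

setpoint = 1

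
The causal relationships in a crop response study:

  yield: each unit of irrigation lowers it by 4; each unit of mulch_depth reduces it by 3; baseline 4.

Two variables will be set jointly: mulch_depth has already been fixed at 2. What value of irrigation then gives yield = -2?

With mulch_depth held at 2:
Substituting into the yield equation gives yield = -4*irrigation - 2.
Solve -4*irrigation - 2 = -2: irrigation = (-2 + 2) / -4 = 0.

irrigation = 0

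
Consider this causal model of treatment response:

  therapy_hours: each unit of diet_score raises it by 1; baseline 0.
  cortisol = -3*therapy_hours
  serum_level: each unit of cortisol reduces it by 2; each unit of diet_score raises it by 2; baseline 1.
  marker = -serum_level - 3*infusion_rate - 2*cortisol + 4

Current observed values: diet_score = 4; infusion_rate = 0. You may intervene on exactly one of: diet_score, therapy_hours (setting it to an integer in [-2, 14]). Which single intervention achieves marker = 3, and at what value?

Intervening on diet_score: with other inputs at their observed values, marker = -2*diet_score + 3. Solving for 3 gives diet_score = 0, within [-2, 14].
Intervening on therapy_hours: the paths from therapy_hours to marker cancel (net effect zero), leaving marker = -5; 3 is unreachable this way.

set diet_score = 0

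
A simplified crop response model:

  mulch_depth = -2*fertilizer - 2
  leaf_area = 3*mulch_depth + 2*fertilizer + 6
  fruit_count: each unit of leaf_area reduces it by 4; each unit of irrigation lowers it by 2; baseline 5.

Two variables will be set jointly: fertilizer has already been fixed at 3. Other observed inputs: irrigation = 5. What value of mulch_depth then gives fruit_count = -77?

With fertilizer held at 3:
Intervening on mulch_depth fixes its value directly, overriding its dependence on fertilizer.
Substituting into the leaf_area equation gives leaf_area = 3*mulch_depth + 12.
Substituting into the fruit_count equation gives fruit_count = -12*mulch_depth - 53.
Solve -12*mulch_depth - 53 = -77: mulch_depth = (-77 + 53) / -12 = 2.

mulch_depth = 2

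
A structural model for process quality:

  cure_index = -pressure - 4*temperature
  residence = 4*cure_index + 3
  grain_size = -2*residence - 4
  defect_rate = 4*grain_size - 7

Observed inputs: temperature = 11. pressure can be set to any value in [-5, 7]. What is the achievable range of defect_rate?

Substituting into the cure_index equation gives cure_index = -pressure - 44.
residence becomes -4*pressure - 173.
Substituting into the grain_size equation gives grain_size = 8*pressure + 342.
Substituting into the defect_rate equation gives defect_rate = 32*pressure + 1361.
Linear in pressure, so extremes are at the endpoints: pressure = -5 gives defect_rate = 1201; pressure = 7 gives defect_rate = 1585.

1201 to 1585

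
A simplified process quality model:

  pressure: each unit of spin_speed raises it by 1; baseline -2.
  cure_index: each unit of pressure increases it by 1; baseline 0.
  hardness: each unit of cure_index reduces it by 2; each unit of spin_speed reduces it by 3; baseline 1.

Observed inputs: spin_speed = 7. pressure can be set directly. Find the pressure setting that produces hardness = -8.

pressure = -6

Intervening on pressure fixes its value directly, overriding its dependence on spin_speed.
Substituting into the hardness equation gives hardness = -2*pressure - 20.
Solve -2*pressure - 20 = -8: pressure = (-8 + 20) / -2 = -6.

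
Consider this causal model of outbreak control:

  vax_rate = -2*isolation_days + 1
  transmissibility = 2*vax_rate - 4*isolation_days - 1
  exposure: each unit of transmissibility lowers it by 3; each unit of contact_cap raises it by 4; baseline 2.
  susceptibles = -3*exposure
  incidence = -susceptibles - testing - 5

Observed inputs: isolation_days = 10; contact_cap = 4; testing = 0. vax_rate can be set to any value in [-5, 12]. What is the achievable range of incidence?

202 to 508

Intervening on vax_rate fixes its value directly, overriding its dependence on isolation_days.
Substituting into the transmissibility equation gives transmissibility = 2*vax_rate - 41.
Substituting into the exposure equation gives exposure = -6*vax_rate + 141.
susceptibles becomes 18*vax_rate - 423.
Substituting into the incidence equation gives incidence = -18*vax_rate + 418.
Linear in vax_rate, so extremes are at the endpoints: vax_rate = -5 gives incidence = 508; vax_rate = 12 gives incidence = 202.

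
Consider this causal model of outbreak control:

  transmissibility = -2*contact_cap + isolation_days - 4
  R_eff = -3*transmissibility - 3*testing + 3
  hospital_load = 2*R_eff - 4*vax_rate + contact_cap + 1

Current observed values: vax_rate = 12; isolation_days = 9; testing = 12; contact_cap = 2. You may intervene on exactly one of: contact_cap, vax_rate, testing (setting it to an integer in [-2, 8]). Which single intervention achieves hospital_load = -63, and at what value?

Intervening on contact_cap: hospital_load = 13*contact_cap - 143. Reaching -63 requires contact_cap = 80/13, not an integer.
Intervening on vax_rate: hospital_load = -4*vax_rate - 69. Reaching -63 requires vax_rate = -3/2, not an integer.
Intervening on testing: with other inputs at their observed values, hospital_load = -6*testing - 45. Solving for -63 gives testing = 3, within [-2, 8].

set testing = 3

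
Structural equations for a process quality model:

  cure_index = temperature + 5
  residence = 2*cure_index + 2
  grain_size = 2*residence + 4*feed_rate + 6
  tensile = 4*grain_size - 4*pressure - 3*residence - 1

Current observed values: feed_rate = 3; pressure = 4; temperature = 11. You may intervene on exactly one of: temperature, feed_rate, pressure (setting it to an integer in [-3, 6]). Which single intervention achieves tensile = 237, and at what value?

set pressure = 1

Intervening on temperature: tensile = 10*temperature + 115. Reaching 237 requires temperature = 61/5, not an integer.
Intervening on feed_rate: tensile = 16*feed_rate + 177. Reaching 237 requires feed_rate = 15/4, not an integer.
Intervening on pressure: with other inputs at their observed values, tensile = -4*pressure + 241. Solving for 237 gives pressure = 1, within [-3, 6].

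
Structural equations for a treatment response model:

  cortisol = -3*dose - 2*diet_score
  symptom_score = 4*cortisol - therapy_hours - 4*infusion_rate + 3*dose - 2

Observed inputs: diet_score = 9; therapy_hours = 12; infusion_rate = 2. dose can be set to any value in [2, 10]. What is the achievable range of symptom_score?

-184 to -112

Substituting into the cortisol equation gives cortisol = -3*dose - 18.
Substituting into the symptom_score equation gives symptom_score = -9*dose - 94.
Linear in dose, so extremes are at the endpoints: dose = 2 gives symptom_score = -112; dose = 10 gives symptom_score = -184.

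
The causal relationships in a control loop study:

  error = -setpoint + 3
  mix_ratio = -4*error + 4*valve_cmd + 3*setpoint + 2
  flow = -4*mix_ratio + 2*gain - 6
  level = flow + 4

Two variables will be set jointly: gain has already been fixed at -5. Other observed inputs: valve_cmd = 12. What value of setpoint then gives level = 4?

With gain held at -5:
Substituting into the mix_ratio equation gives mix_ratio = 7*setpoint + 38.
So flow = -28*setpoint - 168.
Substituting into the level equation gives level = -28*setpoint - 164.
Solve -28*setpoint - 164 = 4: setpoint = (4 + 164) / -28 = -6.

setpoint = -6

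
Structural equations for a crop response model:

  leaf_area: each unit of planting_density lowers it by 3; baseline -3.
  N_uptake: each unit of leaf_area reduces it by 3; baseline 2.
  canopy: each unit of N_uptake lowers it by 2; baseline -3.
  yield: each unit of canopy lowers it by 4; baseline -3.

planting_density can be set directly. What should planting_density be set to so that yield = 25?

planting_density = -1

Substituting into the N_uptake equation gives N_uptake = 9*planting_density + 11.
Substituting into the canopy equation gives canopy = -18*planting_density - 25.
So yield = 72*planting_density + 97.
Solve 72*planting_density + 97 = 25: planting_density = (25 - 97) / 72 = -1.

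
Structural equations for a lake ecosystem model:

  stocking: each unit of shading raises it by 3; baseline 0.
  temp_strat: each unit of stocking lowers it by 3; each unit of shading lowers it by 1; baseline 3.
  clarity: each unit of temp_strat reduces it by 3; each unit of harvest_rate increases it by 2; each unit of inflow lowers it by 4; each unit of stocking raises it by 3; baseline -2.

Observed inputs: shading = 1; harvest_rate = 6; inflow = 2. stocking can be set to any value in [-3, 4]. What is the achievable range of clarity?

Intervening on stocking fixes its value directly, overriding its dependence on shading.
Substituting into the temp_strat equation gives temp_strat = -3*stocking + 2.
Substituting into the clarity equation gives clarity = 12*stocking - 4.
Linear in stocking, so extremes are at the endpoints: stocking = -3 gives clarity = -40; stocking = 4 gives clarity = 44.

-40 to 44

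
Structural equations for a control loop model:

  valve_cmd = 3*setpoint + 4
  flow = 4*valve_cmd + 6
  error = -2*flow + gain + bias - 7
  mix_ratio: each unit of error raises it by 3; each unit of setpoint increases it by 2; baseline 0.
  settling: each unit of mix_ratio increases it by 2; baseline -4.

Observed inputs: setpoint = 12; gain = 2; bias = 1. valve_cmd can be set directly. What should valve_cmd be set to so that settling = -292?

Intervening on valve_cmd fixes its value directly, overriding its dependence on setpoint.
Substituting into the error equation gives error = -8*valve_cmd - 16.
Substituting into the mix_ratio equation gives mix_ratio = -24*valve_cmd - 24.
Substituting into the settling equation gives settling = -48*valve_cmd - 52.
Solve -48*valve_cmd - 52 = -292: valve_cmd = (-292 + 52) / -48 = 5.

valve_cmd = 5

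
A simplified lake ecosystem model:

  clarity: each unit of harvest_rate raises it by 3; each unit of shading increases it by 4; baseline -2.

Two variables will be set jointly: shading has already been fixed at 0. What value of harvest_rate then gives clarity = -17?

harvest_rate = -5

With shading held at 0:
Substituting into the clarity equation gives clarity = 3*harvest_rate - 2.
Solve 3*harvest_rate - 2 = -17: harvest_rate = (-17 + 2) / 3 = -5.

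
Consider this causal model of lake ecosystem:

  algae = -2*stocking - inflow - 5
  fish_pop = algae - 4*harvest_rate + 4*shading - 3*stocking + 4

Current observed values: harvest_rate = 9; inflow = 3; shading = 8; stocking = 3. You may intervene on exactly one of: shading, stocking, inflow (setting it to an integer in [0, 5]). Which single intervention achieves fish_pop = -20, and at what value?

set inflow = 0

Intervening on shading: fish_pop = 4*shading - 55. Reaching -20 requires shading = 35/4, not an integer.
Intervening on stocking: fish_pop = -5*stocking - 8. Reaching -20 requires stocking = 12/5, not an integer.
Intervening on inflow: with other inputs at their observed values, fish_pop = -inflow - 20. Solving for -20 gives inflow = 0, within [0, 5].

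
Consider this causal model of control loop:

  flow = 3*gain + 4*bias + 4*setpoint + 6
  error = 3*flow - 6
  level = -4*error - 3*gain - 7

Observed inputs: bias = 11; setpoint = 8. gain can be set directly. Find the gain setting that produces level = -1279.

Substituting into the flow equation gives flow = 3*gain + 82.
Substituting into the error equation gives error = 9*gain + 240.
Substituting into the level equation gives level = -39*gain - 967.
Solve -39*gain - 967 = -1279: gain = (-1279 + 967) / -39 = 8.

gain = 8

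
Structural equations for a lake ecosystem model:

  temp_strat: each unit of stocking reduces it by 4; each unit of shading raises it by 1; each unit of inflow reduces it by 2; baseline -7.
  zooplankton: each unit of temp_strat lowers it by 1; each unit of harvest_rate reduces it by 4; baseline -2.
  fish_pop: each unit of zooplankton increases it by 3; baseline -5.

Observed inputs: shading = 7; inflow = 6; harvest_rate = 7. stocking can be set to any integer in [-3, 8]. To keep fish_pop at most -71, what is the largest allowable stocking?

stocking = -1

Substituting into the temp_strat equation gives temp_strat = -4*stocking - 12.
Substituting into the zooplankton equation gives zooplankton = 4*stocking - 18.
So fish_pop = 12*stocking - 59.
Require 12*stocking - 59 ≤ -71, so stocking ≤ -1.
The largest integer in [-3, 8] satisfying this is -1.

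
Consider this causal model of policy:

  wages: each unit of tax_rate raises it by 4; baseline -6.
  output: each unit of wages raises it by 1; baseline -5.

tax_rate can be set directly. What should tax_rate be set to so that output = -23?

Substituting into the output equation gives output = 4*tax_rate - 11.
Solve 4*tax_rate - 11 = -23: tax_rate = (-23 + 11) / 4 = -3.

tax_rate = -3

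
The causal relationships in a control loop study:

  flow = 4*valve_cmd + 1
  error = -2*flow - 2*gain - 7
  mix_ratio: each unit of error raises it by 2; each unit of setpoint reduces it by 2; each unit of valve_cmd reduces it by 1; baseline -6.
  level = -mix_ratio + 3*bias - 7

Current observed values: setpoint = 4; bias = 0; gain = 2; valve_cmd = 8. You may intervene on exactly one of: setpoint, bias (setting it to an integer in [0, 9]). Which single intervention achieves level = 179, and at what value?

Intervening on setpoint: with other inputs at their observed values, level = 2*setpoint + 161. Solving for 179 gives setpoint = 9, within [0, 9].
Intervening on bias: level = 3*bias + 169. Reaching 179 requires bias = 10/3, not an integer.

set setpoint = 9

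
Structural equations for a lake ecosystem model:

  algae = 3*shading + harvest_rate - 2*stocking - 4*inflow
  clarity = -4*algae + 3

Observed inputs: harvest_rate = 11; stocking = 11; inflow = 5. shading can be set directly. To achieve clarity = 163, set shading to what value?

Substituting into the algae equation gives algae = 3*shading - 31.
Substituting into the clarity equation gives clarity = -12*shading + 127.
Solve -12*shading + 127 = 163: shading = (163 - 127) / -12 = -3.

shading = -3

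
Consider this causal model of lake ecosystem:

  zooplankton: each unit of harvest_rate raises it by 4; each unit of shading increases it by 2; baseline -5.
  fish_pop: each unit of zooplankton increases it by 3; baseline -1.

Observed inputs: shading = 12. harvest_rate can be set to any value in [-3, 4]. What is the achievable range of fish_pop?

Substituting into the zooplankton equation gives zooplankton = 4*harvest_rate + 19.
fish_pop becomes 12*harvest_rate + 56.
Linear in harvest_rate, so extremes are at the endpoints: harvest_rate = -3 gives fish_pop = 20; harvest_rate = 4 gives fish_pop = 104.

20 to 104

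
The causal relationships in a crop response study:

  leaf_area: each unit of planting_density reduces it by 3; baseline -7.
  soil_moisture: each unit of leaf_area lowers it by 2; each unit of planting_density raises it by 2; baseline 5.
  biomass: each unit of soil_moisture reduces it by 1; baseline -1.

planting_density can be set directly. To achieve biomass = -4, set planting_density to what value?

Substituting into the soil_moisture equation gives soil_moisture = 8*planting_density + 19.
Substituting into the biomass equation gives biomass = -8*planting_density - 20.
Solve -8*planting_density - 20 = -4: planting_density = (-4 + 20) / -8 = -2.

planting_density = -2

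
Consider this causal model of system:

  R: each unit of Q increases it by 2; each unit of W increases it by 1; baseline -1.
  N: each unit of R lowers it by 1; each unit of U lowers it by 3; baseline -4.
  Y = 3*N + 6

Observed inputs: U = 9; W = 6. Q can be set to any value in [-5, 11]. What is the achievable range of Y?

Substituting into the R equation gives R = 2*Q + 5.
Substituting into the N equation gives N = -2*Q - 36.
This gives Y = -6*Q - 102.
Linear in Q, so extremes are at the endpoints: Q = -5 gives Y = -72; Q = 11 gives Y = -168.

-168 to -72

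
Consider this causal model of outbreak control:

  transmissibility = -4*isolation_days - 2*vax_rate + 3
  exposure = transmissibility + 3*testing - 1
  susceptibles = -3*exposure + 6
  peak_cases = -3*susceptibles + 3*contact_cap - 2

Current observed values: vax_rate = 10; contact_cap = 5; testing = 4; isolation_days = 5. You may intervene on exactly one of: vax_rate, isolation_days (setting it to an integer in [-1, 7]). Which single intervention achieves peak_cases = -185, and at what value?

Intervening on vax_rate: with other inputs at their observed values, peak_cases = -18*vax_rate - 59. Solving for -185 gives vax_rate = 7, within [-1, 7].
Intervening on isolation_days: peak_cases = -36*isolation_days - 59. Reaching -185 requires isolation_days = 7/2, not an integer.

set vax_rate = 7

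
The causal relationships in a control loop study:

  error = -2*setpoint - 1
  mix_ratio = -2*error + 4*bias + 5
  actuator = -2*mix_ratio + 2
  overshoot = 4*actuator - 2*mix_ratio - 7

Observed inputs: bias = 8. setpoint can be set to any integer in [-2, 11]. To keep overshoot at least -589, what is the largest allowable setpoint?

Substituting into the mix_ratio equation gives mix_ratio = 4*setpoint + 39.
Substituting into the actuator equation gives actuator = -8*setpoint - 76.
Substituting into the overshoot equation gives overshoot = -40*setpoint - 389.
Require -40*setpoint - 389 ≥ -589, so setpoint ≤ 5.
The largest integer in [-2, 11] satisfying this is 5.

setpoint = 5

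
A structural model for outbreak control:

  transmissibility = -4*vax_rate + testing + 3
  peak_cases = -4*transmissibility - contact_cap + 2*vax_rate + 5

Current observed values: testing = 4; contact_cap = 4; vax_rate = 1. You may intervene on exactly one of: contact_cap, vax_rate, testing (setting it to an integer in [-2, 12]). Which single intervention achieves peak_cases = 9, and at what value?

set vax_rate = 2

Intervening on contact_cap: peak_cases = -contact_cap - 5. Reaching 9 requires contact_cap = -14, outside [-2, 12].
Intervening on vax_rate: with other inputs at their observed values, peak_cases = 18*vax_rate - 27. Solving for 9 gives vax_rate = 2, within [-2, 12].
Intervening on testing: peak_cases = -4*testing + 7. Reaching 9 requires testing = -1/2, not an integer.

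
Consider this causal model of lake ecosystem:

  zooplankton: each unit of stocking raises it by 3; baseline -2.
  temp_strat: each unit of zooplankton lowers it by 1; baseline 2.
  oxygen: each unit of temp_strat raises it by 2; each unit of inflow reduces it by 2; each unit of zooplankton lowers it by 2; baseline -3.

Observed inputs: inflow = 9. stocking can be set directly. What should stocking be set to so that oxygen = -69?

stocking = 5

Substituting into the temp_strat equation gives temp_strat = -3*stocking + 4.
Substituting into the oxygen equation gives oxygen = -12*stocking - 9.
Solve -12*stocking - 9 = -69: stocking = (-69 + 9) / -12 = 5.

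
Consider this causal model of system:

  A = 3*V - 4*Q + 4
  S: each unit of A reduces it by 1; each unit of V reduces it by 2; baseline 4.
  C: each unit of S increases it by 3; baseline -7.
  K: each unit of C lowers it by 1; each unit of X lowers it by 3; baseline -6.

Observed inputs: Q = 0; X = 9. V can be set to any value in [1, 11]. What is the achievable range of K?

-11 to 139

Substituting into the A equation gives A = 3*V + 4.
Substituting into the S equation gives S = -5*V.
Substituting into the C equation gives C = -15*V - 7.
This gives K = 15*V - 26.
Linear in V, so extremes are at the endpoints: V = 1 gives K = -11; V = 11 gives K = 139.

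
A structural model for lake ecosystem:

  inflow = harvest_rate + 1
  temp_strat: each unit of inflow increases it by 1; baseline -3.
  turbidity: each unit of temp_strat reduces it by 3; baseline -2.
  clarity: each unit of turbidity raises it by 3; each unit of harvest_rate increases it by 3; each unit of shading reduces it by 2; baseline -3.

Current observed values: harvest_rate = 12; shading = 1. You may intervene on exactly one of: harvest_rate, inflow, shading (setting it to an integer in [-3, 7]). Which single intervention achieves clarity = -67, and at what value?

Intervening on harvest_rate: clarity = -6*harvest_rate + 7. Reaching -67 requires harvest_rate = 37/3, not an integer.
Intervening on inflow: clarity = -9*inflow + 52. Reaching -67 requires inflow = 119/9, not an integer.
Intervening on shading: with other inputs at their observed values, clarity = -2*shading - 63. Solving for -67 gives shading = 2, within [-3, 7].

set shading = 2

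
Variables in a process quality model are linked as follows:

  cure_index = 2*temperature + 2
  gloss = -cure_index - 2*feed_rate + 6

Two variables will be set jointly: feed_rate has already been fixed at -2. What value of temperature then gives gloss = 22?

With feed_rate held at -2:
Substituting into the gloss equation gives gloss = -2*temperature + 8.
Solve -2*temperature + 8 = 22: temperature = (22 - 8) / -2 = -7.

temperature = -7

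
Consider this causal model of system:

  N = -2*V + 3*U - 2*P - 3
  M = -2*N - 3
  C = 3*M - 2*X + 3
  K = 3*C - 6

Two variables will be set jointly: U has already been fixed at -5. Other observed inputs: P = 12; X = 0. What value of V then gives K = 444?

V = -8

With U held at -5:
Substituting into the N equation gives N = -2*V - 42.
This gives M = 4*V + 81.
Substituting into the C equation gives C = 12*V + 246.
This gives K = 36*V + 732.
Solve 36*V + 732 = 444: V = (444 - 732) / 36 = -8.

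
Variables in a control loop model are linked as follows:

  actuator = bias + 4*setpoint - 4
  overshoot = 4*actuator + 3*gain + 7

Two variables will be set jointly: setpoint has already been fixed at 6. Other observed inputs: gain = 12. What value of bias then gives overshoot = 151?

bias = 7

With setpoint held at 6:
Substituting into the actuator equation gives actuator = bias + 20.
Substituting into the overshoot equation gives overshoot = 4*bias + 123.
Solve 4*bias + 123 = 151: bias = (151 - 123) / 4 = 7.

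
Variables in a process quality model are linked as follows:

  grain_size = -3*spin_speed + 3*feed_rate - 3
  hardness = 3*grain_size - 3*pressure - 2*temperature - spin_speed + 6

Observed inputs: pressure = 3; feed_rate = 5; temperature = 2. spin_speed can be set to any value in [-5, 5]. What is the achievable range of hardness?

Substituting into the grain_size equation gives grain_size = -3*spin_speed + 12.
hardness becomes -10*spin_speed + 29.
Linear in spin_speed, so extremes are at the endpoints: spin_speed = -5 gives hardness = 79; spin_speed = 5 gives hardness = -21.

-21 to 79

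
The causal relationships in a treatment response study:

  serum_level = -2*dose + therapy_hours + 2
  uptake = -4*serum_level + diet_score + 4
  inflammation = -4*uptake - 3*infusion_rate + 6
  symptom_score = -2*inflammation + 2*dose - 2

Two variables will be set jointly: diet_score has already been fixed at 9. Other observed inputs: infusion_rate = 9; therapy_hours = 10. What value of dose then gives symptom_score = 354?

dose = 9

With diet_score held at 9:
Substituting into the serum_level equation gives serum_level = -2*dose + 12.
Substituting into the uptake equation gives uptake = 8*dose - 35.
This gives inflammation = -32*dose + 119.
So symptom_score = 66*dose - 240.
Solve 66*dose - 240 = 354: dose = (354 + 240) / 66 = 9.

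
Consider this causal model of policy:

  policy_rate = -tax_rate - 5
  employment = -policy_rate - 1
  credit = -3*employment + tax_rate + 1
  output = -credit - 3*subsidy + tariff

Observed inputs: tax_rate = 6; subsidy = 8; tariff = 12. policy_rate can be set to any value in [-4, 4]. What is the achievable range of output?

Intervening on policy_rate fixes its value directly, overriding its dependence on tax_rate.
Substituting into the credit equation gives credit = 3*policy_rate + 10.
This gives output = -3*policy_rate - 22.
Linear in policy_rate, so extremes are at the endpoints: policy_rate = -4 gives output = -10; policy_rate = 4 gives output = -34.

-34 to -10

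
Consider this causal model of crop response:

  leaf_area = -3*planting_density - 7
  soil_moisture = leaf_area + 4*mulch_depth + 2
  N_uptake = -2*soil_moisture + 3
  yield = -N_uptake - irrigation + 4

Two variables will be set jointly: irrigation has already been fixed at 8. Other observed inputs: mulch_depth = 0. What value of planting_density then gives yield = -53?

planting_density = 6

With irrigation held at 8:
Substituting into the soil_moisture equation gives soil_moisture = -3*planting_density - 5.
Substituting into the N_uptake equation gives N_uptake = 6*planting_density + 13.
This gives yield = -6*planting_density - 17.
Solve -6*planting_density - 17 = -53: planting_density = (-53 + 17) / -6 = 6.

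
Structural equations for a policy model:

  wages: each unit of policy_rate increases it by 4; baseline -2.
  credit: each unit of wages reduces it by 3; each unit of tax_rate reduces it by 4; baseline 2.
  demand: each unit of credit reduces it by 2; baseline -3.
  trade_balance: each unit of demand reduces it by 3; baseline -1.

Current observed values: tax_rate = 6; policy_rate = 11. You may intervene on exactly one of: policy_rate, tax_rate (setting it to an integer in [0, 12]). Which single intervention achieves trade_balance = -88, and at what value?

Intervening on policy_rate: with other inputs at their observed values, trade_balance = -72*policy_rate - 88. Solving for -88 gives policy_rate = 0, within [0, 12].
Intervening on tax_rate: trade_balance = -24*tax_rate - 736. Reaching -88 requires tax_rate = -27, outside [0, 12].

set policy_rate = 0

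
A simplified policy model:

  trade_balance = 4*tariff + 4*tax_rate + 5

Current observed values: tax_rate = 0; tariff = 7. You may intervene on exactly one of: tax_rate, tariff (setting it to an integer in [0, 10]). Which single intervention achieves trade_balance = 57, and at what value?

set tax_rate = 6

Intervening on tax_rate: with other inputs at their observed values, trade_balance = 4*tax_rate + 33. Solving for 57 gives tax_rate = 6, within [0, 10].
Intervening on tariff: trade_balance = 4*tariff + 5. Reaching 57 requires tariff = 13, outside [0, 10].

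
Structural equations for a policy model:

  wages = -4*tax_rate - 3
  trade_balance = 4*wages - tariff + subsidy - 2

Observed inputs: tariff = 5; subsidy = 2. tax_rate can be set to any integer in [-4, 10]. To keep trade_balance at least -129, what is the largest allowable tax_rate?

tax_rate = 7

Substituting into the trade_balance equation gives trade_balance = -16*tax_rate - 17.
Require -16*tax_rate - 17 ≥ -129, so tax_rate ≤ 7.
The largest integer in [-4, 10] satisfying this is 7.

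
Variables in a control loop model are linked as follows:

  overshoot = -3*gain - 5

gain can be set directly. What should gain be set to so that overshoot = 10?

gain = -5

Solve -3*gain - 5 = 10: gain = (10 + 5) / -3 = -5.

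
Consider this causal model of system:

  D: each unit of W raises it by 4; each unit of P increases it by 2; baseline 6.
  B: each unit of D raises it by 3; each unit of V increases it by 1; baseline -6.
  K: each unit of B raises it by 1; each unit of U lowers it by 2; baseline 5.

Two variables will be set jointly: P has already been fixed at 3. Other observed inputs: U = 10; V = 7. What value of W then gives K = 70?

W = 4

With P held at 3:
Substituting into the D equation gives D = 4*W + 12.
This gives B = 12*W + 37.
Substituting into the K equation gives K = 12*W + 22.
Solve 12*W + 22 = 70: W = (70 - 22) / 12 = 4.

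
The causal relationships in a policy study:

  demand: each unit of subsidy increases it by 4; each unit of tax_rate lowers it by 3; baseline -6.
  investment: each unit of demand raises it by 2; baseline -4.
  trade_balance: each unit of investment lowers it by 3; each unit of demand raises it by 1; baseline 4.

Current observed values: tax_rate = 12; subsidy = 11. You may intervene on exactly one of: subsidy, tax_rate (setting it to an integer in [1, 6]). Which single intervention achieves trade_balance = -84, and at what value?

Intervening on subsidy: trade_balance = -20*subsidy + 226. Reaching -84 requires subsidy = 31/2, not an integer.
Intervening on tax_rate: with other inputs at their observed values, trade_balance = 15*tax_rate - 174. Solving for -84 gives tax_rate = 6, within [1, 6].

set tax_rate = 6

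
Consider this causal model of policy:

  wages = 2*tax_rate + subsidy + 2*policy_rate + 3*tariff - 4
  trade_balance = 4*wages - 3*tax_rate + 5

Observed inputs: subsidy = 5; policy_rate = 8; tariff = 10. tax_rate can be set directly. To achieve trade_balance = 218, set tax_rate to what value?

tax_rate = 5

Substituting into the wages equation gives wages = 2*tax_rate + 47.
Substituting into the trade_balance equation gives trade_balance = 5*tax_rate + 193.
Solve 5*tax_rate + 193 = 218: tax_rate = (218 - 193) / 5 = 5.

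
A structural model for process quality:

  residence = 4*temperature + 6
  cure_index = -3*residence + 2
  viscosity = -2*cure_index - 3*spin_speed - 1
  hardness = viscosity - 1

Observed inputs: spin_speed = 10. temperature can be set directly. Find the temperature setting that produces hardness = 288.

temperature = 12

Substituting into the cure_index equation gives cure_index = -12*temperature - 16.
So viscosity = 24*temperature + 1.
Substituting into the hardness equation gives hardness = 24*temperature.
Solve 24*temperature = 288: temperature = 288 / 24 = 12.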